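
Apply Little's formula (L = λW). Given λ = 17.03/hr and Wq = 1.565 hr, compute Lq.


Lq = λWq = 17.03·1.565 = 26.6519

Final: 26.6519


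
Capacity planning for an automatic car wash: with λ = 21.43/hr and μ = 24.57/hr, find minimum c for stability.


Stability requires cμ > λ ⇔ c > λ/μ.
λ/μ = 21.43/24.57 = 0.8722
Minimum integer c = ⌊0.8722⌋ + 1 = 1
Check: 1·24.57 = 24.57 > 21.43, while 0·24.57 = 0.00 ≤ 21.43

Final: 1 servers


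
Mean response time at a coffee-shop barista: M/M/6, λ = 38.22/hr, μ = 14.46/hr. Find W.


a = 2.6432; ρ = 0.4405; P₀ = 0.070576
Lq = P₀·a^c·ρ/(c!(1−ρ)²) = 0.04704
Wq = Lq/λ = 0.04704/38.22 = 0.001231 hr
W = Wq + 1/μ = 0.001231 + 0.06916 = 0.07039 hr

Final: 0.07039 hr


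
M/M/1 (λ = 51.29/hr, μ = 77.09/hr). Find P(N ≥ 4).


ρ = 51.29/77.09 = 0.6653
P(N ≥ n) = ρ^n = 0.6653^4 = 0.195947

Final: 0.195947


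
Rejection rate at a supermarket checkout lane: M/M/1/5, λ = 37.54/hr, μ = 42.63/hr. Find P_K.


ρ = λ/μ = 37.54/42.63 = 0.8806
P_K = (1−ρ)ρ^K/(1−ρ^(K+1)) = (0.1194·0.529535)/(1 − 0.466309)
= 0.063226/0.533691 = 0.118470

Final: 0.118470


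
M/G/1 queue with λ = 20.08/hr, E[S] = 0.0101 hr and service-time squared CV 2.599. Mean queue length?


ρ = λ·E[S] = 20.08·0.0101 = 0.2028
Lq = ρ²(1+C_s²)/(2(1−ρ)) = 0.04113·(1+2.599)/(2·0.7972)
= 0.04113·3.5990/1.5944 = 0.09285

Final: 0.09285


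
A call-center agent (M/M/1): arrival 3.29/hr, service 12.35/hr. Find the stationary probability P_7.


ρ = 3.29/12.35 = 0.2664
P_n = (1−ρ)·ρ^n = (1 − 0.2664)·0.2664^7 = 0.7336·0.00009521 = 0.00006985

Final: 0.00006985


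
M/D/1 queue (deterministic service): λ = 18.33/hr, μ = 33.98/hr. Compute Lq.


ρ = 18.33/33.98 = 0.5394
M/D/1: Lq = ρ²/(2(1−ρ)) = 0.2910/(2·0.4606) = 0.31591

Final: 0.31591


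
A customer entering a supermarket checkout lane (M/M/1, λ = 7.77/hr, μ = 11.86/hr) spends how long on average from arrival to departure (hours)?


W = 1/(μ−λ) = 1/(11.86 − 7.77) = 1/4.09 = 0.2445 hr

Final: 0.2445 hr


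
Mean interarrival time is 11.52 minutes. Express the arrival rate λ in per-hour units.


λ = 1/(interarrival time) in consistent units.
1 hour = 60 min, so λ = 60/11.52 = 5.2083 per hour

Final: 5.2083 /hr


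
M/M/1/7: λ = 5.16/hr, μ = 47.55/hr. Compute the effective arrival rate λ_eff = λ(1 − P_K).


ρ = 0.1085; P_K = (1−ρ)ρ^7/(1−ρ^8) = 0.0000001580
λ_eff = λ(1 − P_K) = 5.16·(1 − 0.0000001580) = 5.16·1.000000 = 5.1600 /hr

Final: 5.1600 /hr


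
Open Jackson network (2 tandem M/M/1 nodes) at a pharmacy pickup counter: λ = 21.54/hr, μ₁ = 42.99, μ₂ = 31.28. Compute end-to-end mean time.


Each node sees arrival rate λ = 21.54/hr (tandem ⇒ throughput preserved).
W₁ = 1/(μ₁−λ) = 1/(42.99−21.54) = 0.04662 hr
W₂ = 1/(μ₂−λ) = 1/(31.28−21.54) = 0.10267 hr
W_total = W₁ + W₂ = 0.04662 + 0.10267 = 0.14929 hr

Final: 0.14929 hr


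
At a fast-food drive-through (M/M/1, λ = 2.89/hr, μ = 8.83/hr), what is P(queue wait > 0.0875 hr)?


ρ = 2.89/8.83 = 0.3273
P(Wq > t) = ρ·e^{−(μ−λ)t} = 0.3273·e^{−0.5197}
= 0.3273·0.594669 = 0.194631

Final: 0.194631


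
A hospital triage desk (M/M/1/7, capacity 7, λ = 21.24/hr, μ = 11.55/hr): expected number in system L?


ρ = 21.24/11.55 = 1.8390
L = ρ[1 − (K+1)ρ^K + Kρ^(K+1)] / [(1−ρ)(1−ρ^(K+1))]
Numerator: 1.8390·(1 − 8·71.122612 + 7·130.791712) = 639.151305
Denominator: (-0.8390)·(-129.791712) = 108.890190
L = 639.151305/108.890190 = 5.8697

Final: 5.8697


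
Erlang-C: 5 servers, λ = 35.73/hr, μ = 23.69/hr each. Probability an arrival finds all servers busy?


a = λ/μ = 1.5082; ρ = a/5 = 0.3016
P₀ = 0.220938 (from M/M/c formula)
C(c,a) = [a^c/(c!(1−ρ))]·P₀ = [7.80440/(120·0.6984)]·0.220938
= 0.09313·0.220938 = 0.020576

Final: 0.020576


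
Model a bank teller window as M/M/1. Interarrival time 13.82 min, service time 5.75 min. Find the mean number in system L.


λ = 60/13.82 = 4.3415 /hr
μ = 60/5.75 = 10.4348 /hr
ρ = λ/μ = 4.3415/10.4348 = 0.4161
L = ρ/(1−ρ) = 0.4161/0.5839 = 0.7125

Final: 0.7125


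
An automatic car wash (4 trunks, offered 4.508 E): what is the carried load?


B(4,4.508) = 0.357412 (Erlang-B)
Carried load = a(1 − B) = 4.508·(1 − 0.357412) = 4.508·0.642588 = 2.8968 E

Final: 2.8968 Erlangs


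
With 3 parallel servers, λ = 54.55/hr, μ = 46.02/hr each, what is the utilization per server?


ρ = λ/(cμ) = 54.55/(3·46.02) = 54.55/138.06 = 0.3951

Final: 0.3951


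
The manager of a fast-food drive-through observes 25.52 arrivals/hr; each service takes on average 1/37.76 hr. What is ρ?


ρ = λ/μ = 25.52/37.76 = 0.6758

Final: 0.6758


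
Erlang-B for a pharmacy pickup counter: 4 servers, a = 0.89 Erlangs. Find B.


B(c,a) = (a^c/c!) / Σ_{k=0}^{c} a^k/k!
a^4/4! = 0.026143
Σ terms (k=0..4): 1.00000 + 0.89000 + 0.39605 + 0.11749 + 0.02614 = 2.429687
B = 0.026143/2.429687 = 0.010760

Final: 0.010760


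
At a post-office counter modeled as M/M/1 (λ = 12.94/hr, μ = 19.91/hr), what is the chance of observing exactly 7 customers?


ρ = 12.94/19.91 = 0.6499
P_n = (1−ρ)·ρ^n = (1 − 0.6499)·0.6499^7 = 0.3501·0.048983 = 0.017148

Final: 0.017148


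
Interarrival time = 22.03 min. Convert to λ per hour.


λ = 1/(interarrival time) in consistent units.
1 hour = 60 min, so λ = 60/22.03 = 2.7236 per hour

Final: 2.7236 /hr


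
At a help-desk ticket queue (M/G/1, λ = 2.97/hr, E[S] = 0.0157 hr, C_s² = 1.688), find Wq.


ρ = λ·E[S] = 2.97·0.0157 = 0.04663
E[S²] = E[S]²(1+C_s²) = 0.0157²·(1+1.688) = 0.0006626
Wq = λ·E[S²]/(2(1−ρ)) = 2.97·0.0006626/(2·0.9534) = 0.001032 hr

Final: 0.001032 hr


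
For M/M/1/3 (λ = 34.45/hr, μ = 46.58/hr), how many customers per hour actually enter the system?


ρ = 0.7396; P_K = (1−ρ)ρ^3/(1−ρ^4) = 0.150326
λ_eff = λ(1 − P_K) = 34.45·(1 − 0.150326) = 34.45·0.849674 = 29.2713 /hr

Final: 29.2713 /hr


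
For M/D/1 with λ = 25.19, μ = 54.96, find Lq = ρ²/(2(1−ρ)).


ρ = 25.19/54.96 = 0.4583
M/D/1: Lq = ρ²/(2(1−ρ)) = 0.2101/(2·0.5417) = 0.19391

Final: 0.19391


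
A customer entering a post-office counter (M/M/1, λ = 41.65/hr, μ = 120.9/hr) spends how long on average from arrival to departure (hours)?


W = 1/(μ−λ) = 1/(120.9 − 41.65) = 1/79.25 = 0.01262 hr

Final: 0.01262 hr


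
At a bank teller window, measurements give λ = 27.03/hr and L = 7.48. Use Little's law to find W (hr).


W = L/λ = 7.48/27.03 = 0.2767 hr

Final: 0.2767 hr


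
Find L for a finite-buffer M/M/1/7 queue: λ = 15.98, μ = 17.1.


ρ = 15.98/17.1 = 0.9345
L = ρ[1 − (K+1)ρ^K + Kρ^(K+1)] / [(1−ρ)(1−ρ^(K+1))]
Numerator: 0.9345·(1 − 8·0.622393 + 7·0.581628) = 0.086210
Denominator: (0.06550)·(0.418372) = 0.027402
L = 0.086210/0.027402 = 3.1461

Final: 3.1461


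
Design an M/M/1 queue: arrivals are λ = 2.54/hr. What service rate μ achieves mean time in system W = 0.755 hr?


W = 1/(μ−λ) ⇒ μ − λ = 1/W = 1/0.755 = 1.3245
μ = λ + 1/W = 2.54 + 1.3245 = 3.8645 per hr

Final: 3.8645 /hr


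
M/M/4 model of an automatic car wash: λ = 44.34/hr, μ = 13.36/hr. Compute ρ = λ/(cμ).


ρ = λ/(cμ) = 44.34/(4·13.36) = 44.34/53.44 = 0.8297

Final: 0.8297


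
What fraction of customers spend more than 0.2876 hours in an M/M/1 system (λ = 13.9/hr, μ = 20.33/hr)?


W ~ Exponential(μ−λ) for M/M/1.
μ − λ = 20.33 − 13.9 = 6.4300
P(W > t) = e^{−(μ−λ)t} = e^{−1.8493} = 0.157352

Final: 0.157352


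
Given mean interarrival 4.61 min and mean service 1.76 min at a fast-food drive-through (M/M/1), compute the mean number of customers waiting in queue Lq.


λ = 60/4.61 = 13.0152 /hr
μ = 60/1.76 = 34.0909 /hr
ρ = λ/μ = 13.0152/34.0909 = 0.3818
Lq = ρ²/(1−ρ) = 0.1458/0.6182 = 0.2358

Final: 0.2358


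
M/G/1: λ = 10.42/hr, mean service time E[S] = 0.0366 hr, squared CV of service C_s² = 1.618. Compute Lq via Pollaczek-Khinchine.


ρ = λ·E[S] = 10.42·0.0366 = 0.3814
Lq = ρ²(1+C_s²)/(2(1−ρ)) = 0.1454·(1+1.618)/(2·0.6186)
= 0.1454·2.6180/1.2373 = 0.30776

Final: 0.30776


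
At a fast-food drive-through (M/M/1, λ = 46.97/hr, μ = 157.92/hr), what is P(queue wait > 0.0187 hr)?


ρ = 46.97/157.92 = 0.2974
P(Wq > t) = ρ·e^{−(μ−λ)t} = 0.2974·e^{−2.0748}
= 0.2974·0.125586 = 0.037353

Final: 0.037353


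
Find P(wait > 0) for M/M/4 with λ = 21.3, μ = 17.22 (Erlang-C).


a = λ/μ = 1.2369; ρ = a/4 = 0.3092
P₀ = 0.289138 (from M/M/c formula)
C(c,a) = [a^c/(c!(1−ρ))]·P₀ = [2.34092/(24·0.6908)]·0.289138
= 0.14120·0.289138 = 0.040827

Final: 0.040827


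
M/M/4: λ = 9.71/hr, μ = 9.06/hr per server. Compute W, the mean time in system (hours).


a = 1.0717; ρ = 0.2679; P₀ = 0.341725
Lq = P₀·a^c·ρ/(c!(1−ρ)²) = 0.009392
Wq = Lq/λ = 0.009392/9.71 = 0.0009673 hr
W = Wq + 1/μ = 0.0009673 + 0.11038 = 0.11134 hr

Final: 0.11134 hr


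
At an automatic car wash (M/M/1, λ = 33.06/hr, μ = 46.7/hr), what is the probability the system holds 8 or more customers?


ρ = 33.06/46.7 = 0.7079
P(N ≥ n) = ρ^n = 0.7079^8 = 0.063079

Final: 0.063079


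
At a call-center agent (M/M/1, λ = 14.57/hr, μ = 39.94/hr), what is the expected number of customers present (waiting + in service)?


ρ = λ/μ = 14.57/39.94 = 0.3648
L = ρ/(1−ρ) = 0.3648/(1 − 0.3648) = 0.3648/0.6352 = 0.5743

Final: 0.5743


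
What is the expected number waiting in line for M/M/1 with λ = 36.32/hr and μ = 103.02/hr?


ρ = 36.32/103.02 = 0.3526
Lq = ρ²/(1−ρ) = 0.1243/0.6474 = 0.1920

Final: 0.1920


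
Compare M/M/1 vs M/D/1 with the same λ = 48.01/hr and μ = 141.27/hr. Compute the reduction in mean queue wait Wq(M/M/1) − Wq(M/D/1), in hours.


ρ = 48.01/141.27 = 0.3398
Wq(M/M/1) = ρ/(μ−λ) = 0.3398/93.26 = 0.003644 hr
Wq(M/D/1) = ρ/(2(μ−λ)) = 0.001822 hr
Savings = 0.003644 − 0.001822 = 0.001822 hr

Final: 0.001822 hr


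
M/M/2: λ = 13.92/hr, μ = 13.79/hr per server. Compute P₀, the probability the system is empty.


a = λ/μ = 13.92/13.79 = 1.0094; ρ = a/c = 0.5047
Σ_{k=0}^{1} a^k/k! (terms k=0..1) = 1.00000 + 1.00943 = 2.00943
Tail: a^2/(2!(1−ρ)) = 1.01894/(2·0.4953) = 1.02864
P₀ = 1/(2.00943 + 1.02864) = 1/3.03807 = 0.329157

Final: 0.329157


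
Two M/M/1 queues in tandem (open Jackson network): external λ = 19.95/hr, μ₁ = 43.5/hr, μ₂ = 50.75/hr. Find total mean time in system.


Each node sees arrival rate λ = 19.95/hr (tandem ⇒ throughput preserved).
W₁ = 1/(μ₁−λ) = 1/(43.5−19.95) = 0.04246 hr
W₂ = 1/(μ₂−λ) = 1/(50.75−19.95) = 0.03247 hr
W_total = W₁ + W₂ = 0.04246 + 0.03247 = 0.07493 hr

Final: 0.07493 hr


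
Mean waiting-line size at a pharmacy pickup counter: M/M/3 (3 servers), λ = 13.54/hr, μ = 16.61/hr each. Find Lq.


a = λ/μ = 0.8152; ρ = a/3 = 0.2717
P₀ = 0.440259
Lq = P₀·a^c·ρ / (c!·(1−ρ)²) = 0.440259·0.54169·0.2717/(6·0.53039)
= 0.02036

Final: 0.02036


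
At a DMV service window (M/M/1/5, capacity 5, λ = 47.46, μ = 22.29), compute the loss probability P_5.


ρ = λ/μ = 47.46/22.29 = 2.1292
P_K = (1−ρ)ρ^K/(1−ρ^(K+1)) = (-1.1292·43.761110)/(1 − 93.176414)
= -49.415304/-92.176414 = 0.536095

Final: 0.536095


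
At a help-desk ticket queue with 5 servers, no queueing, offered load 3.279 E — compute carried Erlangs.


B(5,3.279) = 0.134382 (Erlang-B)
Carried load = a(1 − B) = 3.279·(1 − 0.134382) = 3.279·0.865618 = 2.8384 E

Final: 2.8384 Erlangs


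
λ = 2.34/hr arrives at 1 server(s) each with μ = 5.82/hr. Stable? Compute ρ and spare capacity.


Total capacity cμ = 1·5.82 = 5.82/hr
ρ = λ/(cμ) = 2.34/5.82 = 0.4021
Stable ⇔ ρ < 1: YES
Spare capacity = cμ − λ = 5.82 − 2.34 = 3.48/hr

Final: ρ = 0.4021; stable; margin = 3.48/hr


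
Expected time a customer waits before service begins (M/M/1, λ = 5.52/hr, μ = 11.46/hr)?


ρ = 5.52/11.46 = 0.4817
Wq = ρ/(μ−λ) = 0.4817/(11.46 − 5.52) = 0.4817/5.94 = 0.08109 hr

Final: 0.08109 hr


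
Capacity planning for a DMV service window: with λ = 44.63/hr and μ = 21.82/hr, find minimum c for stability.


Stability requires cμ > λ ⇔ c > λ/μ.
λ/μ = 44.63/21.82 = 2.0454
Minimum integer c = ⌊2.0454⌋ + 1 = 3
Check: 3·21.82 = 65.46 > 44.63, while 2·21.82 = 43.64 ≤ 44.63

Final: 3 servers


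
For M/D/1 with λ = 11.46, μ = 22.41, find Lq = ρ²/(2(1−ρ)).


ρ = 11.46/22.41 = 0.5114
M/D/1: Lq = ρ²/(2(1−ρ)) = 0.2615/(2·0.4886) = 0.26760

Final: 0.26760


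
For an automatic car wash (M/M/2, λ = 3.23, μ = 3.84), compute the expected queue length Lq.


a = λ/μ = 0.8411; ρ = a/2 = 0.4206
P₀ = 0.407883
Lq = P₀·a^c·ρ / (c!·(1−ρ)²) = 0.407883·0.70753·0.4206/(2·0.33574)
= 0.18076

Final: 0.18076


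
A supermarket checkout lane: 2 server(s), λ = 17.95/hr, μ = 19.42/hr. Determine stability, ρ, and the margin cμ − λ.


Total capacity cμ = 2·19.42 = 38.84/hr
ρ = λ/(cμ) = 17.95/38.84 = 0.4622
Stable ⇔ ρ < 1: YES
Spare capacity = cμ − λ = 38.84 − 17.95 = 20.89/hr

Final: ρ = 0.4622; stable; margin = 20.89/hr


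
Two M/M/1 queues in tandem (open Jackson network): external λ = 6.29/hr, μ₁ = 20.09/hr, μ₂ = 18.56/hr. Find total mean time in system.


Each node sees arrival rate λ = 6.29/hr (tandem ⇒ throughput preserved).
W₁ = 1/(μ₁−λ) = 1/(20.09−6.29) = 0.07246 hr
W₂ = 1/(μ₂−λ) = 1/(18.56−6.29) = 0.08150 hr
W_total = W₁ + W₂ = 0.07246 + 0.08150 = 0.15396 hr

Final: 0.15396 hr


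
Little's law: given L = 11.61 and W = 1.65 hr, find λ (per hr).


λ = L/W = 11.61/1.65 = 7.0364 /hr

Final: 7.0364 /hr


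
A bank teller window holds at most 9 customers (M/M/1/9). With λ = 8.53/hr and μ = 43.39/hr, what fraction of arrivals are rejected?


ρ = λ/μ = 8.53/43.39 = 0.1966
P_K = (1−ρ)ρ^K/(1−ρ^(K+1)) = (0.8034·0.0000004386)/(1 − 0.00000008622)
= 0.0000003523/1.000000 = 0.0000003523

Final: 0.0000003523


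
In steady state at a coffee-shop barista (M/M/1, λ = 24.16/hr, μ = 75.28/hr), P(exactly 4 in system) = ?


ρ = 24.16/75.28 = 0.3209
P_n = (1−ρ)·ρ^n = (1 − 0.3209)·0.3209^4 = 0.6791·0.010609 = 0.007204

Final: 0.007204


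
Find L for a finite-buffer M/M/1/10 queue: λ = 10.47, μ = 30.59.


ρ = 10.47/30.59 = 0.3423
L = ρ[1 − (K+1)ρ^K + Kρ^(K+1)] / [(1−ρ)(1−ρ^(K+1))]
Numerator: 0.3423·(1 − 11·0.00002206 + 10·0.000007552) = 0.342211
Denominator: (0.6577)·(0.999992) = 0.657726
L = 0.342211/0.657726 = 0.5203

Final: 0.5203


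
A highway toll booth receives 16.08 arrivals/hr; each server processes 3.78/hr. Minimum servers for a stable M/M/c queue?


Stability requires cμ > λ ⇔ c > λ/μ.
λ/μ = 16.08/3.78 = 4.2540
Minimum integer c = ⌊4.2540⌋ + 1 = 5
Check: 5·3.78 = 18.90 > 16.08, while 4·3.78 = 15.12 ≤ 16.08

Final: 5 servers


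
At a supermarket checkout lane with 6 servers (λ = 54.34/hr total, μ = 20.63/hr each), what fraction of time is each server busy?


ρ = λ/(cμ) = 54.34/(6·20.63) = 54.34/123.78 = 0.4390

Final: 0.4390


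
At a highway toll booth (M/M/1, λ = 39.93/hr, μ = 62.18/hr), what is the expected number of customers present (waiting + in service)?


ρ = λ/μ = 39.93/62.18 = 0.6422
L = ρ/(1−ρ) = 0.6422/(1 − 0.6422) = 0.6422/0.3578 = 1.7946

Final: 1.7946


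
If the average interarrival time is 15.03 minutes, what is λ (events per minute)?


λ = 1/(interarrival time) in consistent units.
1 minute = 1 min, so λ = 1/15.03 = 0.06653 per minute

Final: 0.06653 /min


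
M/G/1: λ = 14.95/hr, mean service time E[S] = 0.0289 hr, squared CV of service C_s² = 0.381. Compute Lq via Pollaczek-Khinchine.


ρ = λ·E[S] = 14.95·0.0289 = 0.4321
Lq = ρ²(1+C_s²)/(2(1−ρ)) = 0.1867·(1+0.381)/(2·0.5679)
= 0.1867·1.3810/1.1359 = 0.22695

Final: 0.22695


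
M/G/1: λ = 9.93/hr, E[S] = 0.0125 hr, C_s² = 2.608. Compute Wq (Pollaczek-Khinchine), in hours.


ρ = λ·E[S] = 9.93·0.0125 = 0.1241
E[S²] = E[S]²(1+C_s²) = 0.0125²·(1+2.608) = 0.0005638
Wq = λ·E[S²]/(2(1−ρ)) = 9.93·0.0005638/(2·0.8759) = 0.003196 hr

Final: 0.003196 hr


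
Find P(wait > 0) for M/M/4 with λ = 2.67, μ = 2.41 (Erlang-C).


a = λ/μ = 1.1079; ρ = a/4 = 0.2770
P₀ = 0.329485 (from M/M/c formula)
C(c,a) = [a^c/(c!(1−ρ))]·P₀ = [1.50653/(24·0.7230)]·0.329485
= 0.08682·0.329485 = 0.028605

Final: 0.028605


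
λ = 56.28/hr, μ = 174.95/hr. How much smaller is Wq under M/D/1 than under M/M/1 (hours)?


ρ = 56.28/174.95 = 0.3217
Wq(M/M/1) = ρ/(μ−λ) = 0.3217/118.67 = 0.002711 hr
Wq(M/D/1) = ρ/(2(μ−λ)) = 0.001355 hr
Savings = 0.002711 − 0.001355 = 0.001355 hr

Final: 0.001355 hr


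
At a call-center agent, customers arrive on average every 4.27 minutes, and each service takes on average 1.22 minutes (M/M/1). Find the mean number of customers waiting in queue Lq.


λ = 60/4.27 = 14.0515 /hr
μ = 60/1.22 = 49.1803 /hr
ρ = λ/μ = 14.0515/49.1803 = 0.2857
Lq = ρ²/(1−ρ) = 0.08163/0.7143 = 0.1143

Final: 0.1143


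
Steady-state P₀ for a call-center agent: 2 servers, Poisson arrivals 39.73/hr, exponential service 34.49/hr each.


a = λ/μ = 39.73/34.49 = 1.1519; ρ = a/c = 0.5760
Σ_{k=0}^{1} a^k/k! (terms k=0..1) = 1.00000 + 1.15193 = 2.15193
Tail: a^2/(2!(1−ρ)) = 1.32694/(2·0.4240) = 1.56465
P₀ = 1/(2.15193 + 1.56465) = 1/3.71658 = 0.269064

Final: 0.269064


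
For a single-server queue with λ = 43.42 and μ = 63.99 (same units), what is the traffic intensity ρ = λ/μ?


ρ = λ/μ = 43.42/63.99 = 0.6785

Final: 0.6785


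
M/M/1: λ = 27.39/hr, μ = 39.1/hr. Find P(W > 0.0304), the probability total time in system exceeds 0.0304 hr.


W ~ Exponential(μ−λ) for M/M/1.
μ − λ = 39.1 − 27.39 = 11.7100
P(W > t) = e^{−(μ−λ)t} = e^{−0.3560} = 0.700484

Final: 0.700484


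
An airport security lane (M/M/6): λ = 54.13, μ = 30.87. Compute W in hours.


a = 1.7535; ρ = 0.2922; P₀ = 0.173055
Lq = P₀·a^c·ρ/(c!(1−ρ)²) = 0.004076
Wq = Lq/λ = 0.004076/54.13 = 0.00007530 hr
W = Wq + 1/μ = 0.00007530 + 0.03239 = 0.03247 hr

Final: 0.03247 hr


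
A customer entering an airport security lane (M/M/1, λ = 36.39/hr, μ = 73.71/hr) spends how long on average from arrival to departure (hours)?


W = 1/(μ−λ) = 1/(73.71 − 36.39) = 1/37.32 = 0.02680 hr

Final: 0.02680 hr


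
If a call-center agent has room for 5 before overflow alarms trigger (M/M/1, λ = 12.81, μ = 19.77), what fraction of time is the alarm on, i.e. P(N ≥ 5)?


ρ = 12.81/19.77 = 0.6480
P(N ≥ n) = ρ^n = 0.6480^5 = 0.114212

Final: 0.114212


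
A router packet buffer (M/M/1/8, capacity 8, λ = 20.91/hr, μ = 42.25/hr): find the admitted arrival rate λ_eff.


ρ = 0.4949; P_K = (1−ρ)ρ^8/(1−ρ^9) = 0.001821
λ_eff = λ(1 − P_K) = 20.91·(1 − 0.001821) = 20.91·0.998179 = 20.8719 /hr

Final: 20.8719 /hr


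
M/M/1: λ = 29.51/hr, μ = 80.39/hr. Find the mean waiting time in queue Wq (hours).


ρ = 29.51/80.39 = 0.3671
Wq = ρ/(μ−λ) = 0.3671/(80.39 − 29.51) = 0.3671/50.88 = 0.007215 hr

Final: 0.007215 hr


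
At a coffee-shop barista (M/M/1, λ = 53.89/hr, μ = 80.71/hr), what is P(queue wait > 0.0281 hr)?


ρ = 53.89/80.71 = 0.6677
P(Wq > t) = ρ·e^{−(μ−λ)t} = 0.6677·e^{−0.7536}
= 0.6677·0.470649 = 0.314252

Final: 0.314252


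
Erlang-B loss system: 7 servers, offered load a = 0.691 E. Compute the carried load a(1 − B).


B(7,0.691) = 0.000007479 (Erlang-B)
Carried load = a(1 − B) = 0.691·(1 − 0.000007479) = 0.691·0.999993 = 0.6910 E

Final: 0.6910 Erlangs


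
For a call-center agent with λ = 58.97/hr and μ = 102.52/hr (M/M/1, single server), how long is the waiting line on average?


ρ = 58.97/102.52 = 0.5752
Lq = ρ²/(1−ρ) = 0.3309/0.4248 = 0.7789

Final: 0.7789


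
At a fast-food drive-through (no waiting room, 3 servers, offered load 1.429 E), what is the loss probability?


B(c,a) = (a^c/c!) / Σ_{k=0}^{c} a^k/k!
a^3/3! = 0.486346
Σ terms (k=0..3): 1.00000 + 1.42900 + 1.02102 + 0.48635 = 3.936367
B = 0.486346/3.936367 = 0.123552

Final: 0.123552


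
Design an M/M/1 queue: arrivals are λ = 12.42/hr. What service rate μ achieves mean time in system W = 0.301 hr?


W = 1/(μ−λ) ⇒ μ − λ = 1/W = 1/0.301 = 3.3223
μ = λ + 1/W = 12.42 + 3.3223 = 15.7423 per hr

Final: 15.7423 /hr


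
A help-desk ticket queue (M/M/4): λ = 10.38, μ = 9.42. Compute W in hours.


a = 1.1019; ρ = 0.2755; P₀ = 0.331478
Lq = P₀·a^c·ρ/(c!(1−ρ)²) = 0.01069
Wq = Lq/λ = 0.01069/10.38 = 0.001029 hr
W = Wq + 1/μ = 0.001029 + 0.10616 = 0.10719 hr

Final: 0.10719 hr


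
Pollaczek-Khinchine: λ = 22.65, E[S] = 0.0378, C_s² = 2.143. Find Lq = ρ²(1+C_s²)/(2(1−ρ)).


ρ = λ·E[S] = 22.65·0.0378 = 0.8562
Lq = ρ²(1+C_s²)/(2(1−ρ)) = 0.7330·(1+2.143)/(2·0.1438)
= 0.7330·3.1430/0.2877 = 8.00912

Final: 8.00912


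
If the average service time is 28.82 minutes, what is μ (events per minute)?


μ = 1/(service time) in consistent units.
1 minute = 1 min, so μ = 1/28.82 = 0.03470 per minute

Final: 0.03470 /min


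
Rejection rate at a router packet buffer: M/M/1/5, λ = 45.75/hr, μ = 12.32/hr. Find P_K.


ρ = λ/μ = 45.75/12.32 = 3.7135
P_K = (1−ρ)ρ^K/(1−ρ^(K+1)) = (-2.7135·706.158113)/(1 − 2622.299810)
= -1916.141697/-2621.299810 = 0.730989

Final: 0.730989


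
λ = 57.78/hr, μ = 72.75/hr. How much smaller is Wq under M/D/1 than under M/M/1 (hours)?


ρ = 57.78/72.75 = 0.7942
Wq(M/M/1) = ρ/(μ−λ) = 0.7942/14.97 = 0.05305 hr
Wq(M/D/1) = ρ/(2(μ−λ)) = 0.02653 hr
Savings = 0.05305 − 0.02653 = 0.02653 hr

Final: 0.02653 hr


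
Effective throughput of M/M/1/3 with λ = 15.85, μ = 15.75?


ρ = 1.0063; P_K = (1−ρ)ρ^3/(1−ρ^4) = 0.252378
λ_eff = λ(1 − P_K) = 15.85·(1 − 0.252378) = 15.85·0.747622 = 11.8498 /hr

Final: 11.8498 /hr


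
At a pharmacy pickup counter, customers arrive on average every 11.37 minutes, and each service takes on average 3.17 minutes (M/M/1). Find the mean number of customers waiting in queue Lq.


λ = 60/11.37 = 5.2770 /hr
μ = 60/3.17 = 18.9274 /hr
ρ = λ/μ = 5.2770/18.9274 = 0.2788
Lq = ρ²/(1−ρ) = 0.07773/0.7212 = 0.1078

Final: 0.1078


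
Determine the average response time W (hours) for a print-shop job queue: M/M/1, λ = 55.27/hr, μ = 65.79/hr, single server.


W = 1/(μ−λ) = 1/(65.79 − 55.27) = 1/10.52 = 0.09506 hr

Final: 0.09506 hr


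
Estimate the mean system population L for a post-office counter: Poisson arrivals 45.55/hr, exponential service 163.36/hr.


ρ = λ/μ = 45.55/163.36 = 0.2788
L = ρ/(1−ρ) = 0.2788/(1 − 0.2788) = 0.2788/0.7212 = 0.3866

Final: 0.3866


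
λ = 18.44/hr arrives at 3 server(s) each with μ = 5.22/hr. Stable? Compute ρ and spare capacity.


Total capacity cμ = 3·5.22 = 15.66/hr
ρ = λ/(cμ) = 18.44/15.66 = 1.1775
Stable ⇔ ρ < 1: NO
Spare capacity = cμ − λ = 15.66 − 18.44 = -2.78/hr

Final: ρ = 1.1775; unstable; margin = -2.78/hr


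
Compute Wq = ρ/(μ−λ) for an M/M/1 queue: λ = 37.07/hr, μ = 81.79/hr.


ρ = 37.07/81.79 = 0.4532
Wq = ρ/(μ−λ) = 0.4532/(81.79 − 37.07) = 0.4532/44.72 = 0.01013 hr

Final: 0.01013 hr


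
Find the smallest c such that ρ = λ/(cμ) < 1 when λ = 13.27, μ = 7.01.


Stability requires cμ > λ ⇔ c > λ/μ.
λ/μ = 13.27/7.01 = 1.8930
Minimum integer c = ⌊1.8930⌋ + 1 = 2
Check: 2·7.01 = 14.02 > 13.27, while 1·7.01 = 7.01 ≤ 13.27

Final: 2 servers


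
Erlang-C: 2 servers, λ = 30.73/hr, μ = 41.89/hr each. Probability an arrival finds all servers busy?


a = λ/μ = 0.7336; ρ = a/2 = 0.3668
P₀ = 0.463278 (from M/M/c formula)
C(c,a) = [a^c/(c!(1−ρ))]·P₀ = [0.53815/(2·0.6332)]·0.463278
= 0.42494·0.463278 = 0.196866

Final: 0.196866


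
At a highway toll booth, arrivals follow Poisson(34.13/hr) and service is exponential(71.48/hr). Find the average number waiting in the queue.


ρ = 34.13/71.48 = 0.4775
Lq = ρ²/(1−ρ) = 0.2280/0.5225 = 0.4363

Final: 0.4363


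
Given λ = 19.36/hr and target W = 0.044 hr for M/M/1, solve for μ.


W = 1/(μ−λ) ⇒ μ − λ = 1/W = 1/0.044 = 22.7273
μ = λ + 1/W = 19.36 + 22.7273 = 42.0873 per hr

Final: 42.0873 /hr


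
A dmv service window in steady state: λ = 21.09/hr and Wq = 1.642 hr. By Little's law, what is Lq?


Lq = λWq = 21.09·1.642 = 34.6298

Final: 34.6298


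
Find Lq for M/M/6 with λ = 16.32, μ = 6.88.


a = λ/μ = 2.3721; ρ = a/6 = 0.3953
P₀ = 0.092899
Lq = P₀·a^c·ρ / (c!·(1−ρ)²) = 0.092899·178.15183·0.3953/(720·0.36560)
= 0.02486

Final: 0.02486


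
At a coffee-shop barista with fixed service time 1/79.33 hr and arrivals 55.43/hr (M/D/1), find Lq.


ρ = 55.43/79.33 = 0.6987
M/D/1: Lq = ρ²/(2(1−ρ)) = 0.4882/(2·0.3013) = 0.81026

Final: 0.81026


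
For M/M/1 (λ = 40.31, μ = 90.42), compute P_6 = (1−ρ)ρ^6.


ρ = 40.31/90.42 = 0.4458
P_n = (1−ρ)·ρ^n = (1 − 0.4458)·0.4458^6 = 0.5542·0.007850 = 0.004351

Final: 0.004351


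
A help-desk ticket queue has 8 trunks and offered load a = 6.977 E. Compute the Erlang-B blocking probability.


B(c,a) = (a^c/c!) / Σ_{k=0}^{c} a^k/k!
a^8/8! = 139.260920
Σ terms (k=0..8): 1.00000 + 6.97700 + 24.33926 + 56.60502 + 98.73330 + 137.77245 + 160.20639 + 159.68000 + 139.26092 = 784.574339
B = 139.260920/784.574339 = 0.177499

Final: 0.177499


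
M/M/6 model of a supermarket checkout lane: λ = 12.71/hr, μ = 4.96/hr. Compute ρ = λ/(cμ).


ρ = λ/(cμ) = 12.71/(6·4.96) = 12.71/29.76 = 0.4271

Final: 0.4271


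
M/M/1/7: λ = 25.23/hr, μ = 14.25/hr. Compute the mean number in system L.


ρ = 25.23/14.25 = 1.7705
L = ρ[1 − (K+1)ρ^K + Kρ^(K+1)] / [(1−ρ)(1−ρ^(K+1))]
Numerator: 1.7705·(1 − 8·54.540197 + 7·96.564854) = 426.046002
Denominator: (-0.7705)·(-95.564854) = 73.635235
L = 426.046002/73.635235 = 5.7859

Final: 5.7859


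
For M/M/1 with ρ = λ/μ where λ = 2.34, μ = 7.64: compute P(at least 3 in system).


ρ = 2.34/7.64 = 0.3063
P(N ≥ n) = ρ^n = 0.3063^3 = 0.028732

Final: 0.028732


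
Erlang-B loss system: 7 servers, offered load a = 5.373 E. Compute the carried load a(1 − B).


B(7,5.373) = 0.144288 (Erlang-B)
Carried load = a(1 − B) = 5.373·(1 − 0.144288) = 5.373·0.855712 = 4.5977 E

Final: 4.5977 Erlangs


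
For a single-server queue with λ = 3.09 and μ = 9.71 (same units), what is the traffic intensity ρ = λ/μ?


ρ = λ/μ = 3.09/9.71 = 0.3182

Final: 0.3182


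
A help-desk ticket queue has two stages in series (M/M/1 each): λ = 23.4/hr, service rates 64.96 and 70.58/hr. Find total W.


Each node sees arrival rate λ = 23.4/hr (tandem ⇒ throughput preserved).
W₁ = 1/(μ₁−λ) = 1/(64.96−23.4) = 0.02406 hr
W₂ = 1/(μ₂−λ) = 1/(70.58−23.4) = 0.02120 hr
W_total = W₁ + W₂ = 0.02406 + 0.02120 = 0.04526 hr

Final: 0.04526 hr


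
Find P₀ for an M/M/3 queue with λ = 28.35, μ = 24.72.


a = λ/μ = 28.35/24.72 = 1.1468; ρ = a/c = 0.3823
Σ_{k=0}^{2} a^k/k! (terms k=0..2) = 1.00000 + 1.14684 + 0.65763 = 2.80447
Tail: a^3/(3!(1−ρ)) = 1.50839/(6·0.6177) = 0.40698
P₀ = 1/(2.80447 + 0.40698) = 1/3.21145 = 0.311386

Final: 0.311386


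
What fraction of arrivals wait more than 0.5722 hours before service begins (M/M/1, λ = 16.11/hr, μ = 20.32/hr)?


ρ = 16.11/20.32 = 0.7928
P(Wq > t) = ρ·e^{−(μ−λ)t} = 0.7928·e^{−2.4090}
= 0.7928·0.089909 = 0.071281

Final: 0.071281


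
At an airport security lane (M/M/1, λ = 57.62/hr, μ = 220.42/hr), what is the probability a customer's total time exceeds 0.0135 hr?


W ~ Exponential(μ−λ) for M/M/1.
μ − λ = 220.42 − 57.62 = 162.8000
P(W > t) = e^{−(μ−λ)t} = e^{−2.1978} = 0.111047

Final: 0.111047


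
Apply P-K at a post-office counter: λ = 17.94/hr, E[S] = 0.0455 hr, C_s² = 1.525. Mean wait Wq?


ρ = λ·E[S] = 17.94·0.0455 = 0.8163
E[S²] = E[S]²(1+C_s²) = 0.0455²·(1+1.525) = 0.005227
Wq = λ·E[S²]/(2(1−ρ)) = 17.94·0.005227/(2·0.1837) = 0.25521 hr

Final: 0.25521 hr


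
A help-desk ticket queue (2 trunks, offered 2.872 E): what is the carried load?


B(2,2.872) = 0.515770 (Erlang-B)
Carried load = a(1 − B) = 2.872·(1 − 0.515770) = 2.872·0.484230 = 1.3907 E

Final: 1.3907 Erlangs


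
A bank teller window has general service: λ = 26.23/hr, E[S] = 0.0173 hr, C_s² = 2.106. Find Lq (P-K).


ρ = λ·E[S] = 26.23·0.0173 = 0.4538
Lq = ρ²(1+C_s²)/(2(1−ρ)) = 0.2059·(1+2.106)/(2·0.5462)
= 0.2059·3.1060/1.0924 = 0.58545

Final: 0.58545


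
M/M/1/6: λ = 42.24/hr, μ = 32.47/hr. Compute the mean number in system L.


ρ = 42.24/32.47 = 1.3009
L = ρ[1 − (K+1)ρ^K + Kρ^(K+1)] / [(1−ρ)(1−ρ^(K+1))]
Numerator: 1.3009·(1 − 7·4.846740 + 6·6.305091) = 6.378753
Denominator: (-0.3009)·(-5.305091) = 1.596265
L = 6.378753/1.596265 = 3.9960

Final: 3.9960


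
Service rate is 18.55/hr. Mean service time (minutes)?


Mean service time = 1/μ = 1/18.55 hour = 0.05391 hour
In minutes: 0.05391 × 60 = 3.2345 min

Final: 3.2345 min


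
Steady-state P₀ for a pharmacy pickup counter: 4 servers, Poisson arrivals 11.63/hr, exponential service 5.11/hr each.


a = λ/μ = 11.63/5.11 = 2.2759; ρ = a/c = 0.5690
Σ_{k=0}^{3} a^k/k! (terms k=0..3) = 1.00000 + 2.27593 + 2.58993 + 1.96483 = 7.83069
Tail: a^4/(4!(1−ρ)) = 26.83090/(24·0.4310) = 2.59376
P₀ = 1/(7.83069 + 2.59376) = 1/10.42444 = 0.095928

Final: 0.095928


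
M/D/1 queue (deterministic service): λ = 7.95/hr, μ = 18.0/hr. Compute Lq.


ρ = 7.95/18.0 = 0.4417
M/D/1: Lq = ρ²/(2(1−ρ)) = 0.1951/(2·0.5583) = 0.17469

Final: 0.17469


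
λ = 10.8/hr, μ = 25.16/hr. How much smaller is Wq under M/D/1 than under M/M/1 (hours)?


ρ = 10.8/25.16 = 0.4293
Wq(M/M/1) = ρ/(μ−λ) = 0.4293/14.36 = 0.02989 hr
Wq(M/D/1) = ρ/(2(μ−λ)) = 0.01495 hr
Savings = 0.02989 − 0.01495 = 0.01495 hr

Final: 0.01495 hr


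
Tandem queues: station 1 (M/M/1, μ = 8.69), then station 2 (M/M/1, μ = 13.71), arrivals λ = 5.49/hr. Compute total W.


Each node sees arrival rate λ = 5.49/hr (tandem ⇒ throughput preserved).
W₁ = 1/(μ₁−λ) = 1/(8.69−5.49) = 0.31250 hr
W₂ = 1/(μ₂−λ) = 1/(13.71−5.49) = 0.12165 hr
W_total = W₁ + W₂ = 0.31250 + 0.12165 = 0.43415 hr

Final: 0.43415 hr


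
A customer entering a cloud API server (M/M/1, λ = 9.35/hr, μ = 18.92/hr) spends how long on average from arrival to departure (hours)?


W = 1/(μ−λ) = 1/(18.92 − 9.35) = 1/9.57 = 0.1045 hr

Final: 0.1045 hr


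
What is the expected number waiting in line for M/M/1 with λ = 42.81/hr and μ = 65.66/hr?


ρ = 42.81/65.66 = 0.6520
Lq = ρ²/(1−ρ) = 0.4251/0.3480 = 1.2215

Final: 1.2215


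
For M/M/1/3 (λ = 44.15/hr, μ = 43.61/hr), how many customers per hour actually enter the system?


ρ = 1.0124; P_K = (1−ρ)ρ^3/(1−ρ^4) = 0.254634
λ_eff = λ(1 − P_K) = 44.15·(1 − 0.254634) = 44.15·0.745366 = 32.9079 /hr

Final: 32.9079 /hr


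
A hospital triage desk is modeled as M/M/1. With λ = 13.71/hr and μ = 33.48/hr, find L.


ρ = λ/μ = 13.71/33.48 = 0.4095
L = ρ/(1−ρ) = 0.4095/(1 − 0.4095) = 0.4095/0.5905 = 0.6935

Final: 0.6935


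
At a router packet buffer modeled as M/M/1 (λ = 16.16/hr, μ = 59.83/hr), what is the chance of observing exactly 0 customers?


ρ = 16.16/59.83 = 0.2701
P_n = (1−ρ)·ρ^n = (1 − 0.2701)·0.2701^0 = 0.7299·1.000000 = 0.729901

Final: 0.729901


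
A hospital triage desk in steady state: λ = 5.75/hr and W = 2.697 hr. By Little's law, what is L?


L = λW = 5.75·2.697 = 15.5077

Final: 15.5077


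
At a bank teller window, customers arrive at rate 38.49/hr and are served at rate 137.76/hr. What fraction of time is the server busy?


ρ = λ/μ = 38.49/137.76 = 0.2794

Final: 0.2794


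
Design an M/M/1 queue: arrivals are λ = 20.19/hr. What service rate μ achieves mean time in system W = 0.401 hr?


W = 1/(μ−λ) ⇒ μ − λ = 1/W = 1/0.401 = 2.4938
μ = λ + 1/W = 20.19 + 2.4938 = 22.6838 per hr

Final: 22.6838 /hr


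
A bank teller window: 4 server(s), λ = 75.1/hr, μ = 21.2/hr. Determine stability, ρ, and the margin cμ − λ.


Total capacity cμ = 4·21.2 = 84.80/hr
ρ = λ/(cμ) = 75.1/84.80 = 0.8856
Stable ⇔ ρ < 1: YES
Spare capacity = cμ − λ = 84.80 − 75.1 = 9.70/hr

Final: ρ = 0.8856; stable; margin = 9.70/hr


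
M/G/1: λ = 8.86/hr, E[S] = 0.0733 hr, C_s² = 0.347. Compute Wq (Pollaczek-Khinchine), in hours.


ρ = λ·E[S] = 8.86·0.0733 = 0.6494
E[S²] = E[S]²(1+C_s²) = 0.0733²·(1+0.347) = 0.007237
Wq = λ·E[S²]/(2(1−ρ)) = 8.86·0.007237/(2·0.3506) = 0.09146 hr

Final: 0.09146 hr


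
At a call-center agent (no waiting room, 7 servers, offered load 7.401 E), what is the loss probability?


B(c,a) = (a^c/c!) / Σ_{k=0}^{c} a^k/k!
a^7/7! = 241.324988
Σ terms (k=0..7): 1.00000 + 7.40100 + 27.38740 + 67.56472 + 125.01162 + 185.04220 + 228.24955 + 241.32499 = 882.981469
B = 241.324988/882.981469 = 0.273307

Final: 0.273307


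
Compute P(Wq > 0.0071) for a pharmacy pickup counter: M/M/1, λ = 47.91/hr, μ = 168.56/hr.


ρ = 47.91/168.56 = 0.2842
P(Wq > t) = ρ·e^{−(μ−λ)t} = 0.2842·e^{−0.8566}
= 0.2842·0.424597 = 0.120684

Final: 0.120684


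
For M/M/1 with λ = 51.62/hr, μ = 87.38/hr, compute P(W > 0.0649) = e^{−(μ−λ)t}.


W ~ Exponential(μ−λ) for M/M/1.
μ − λ = 87.38 − 51.62 = 35.7600
P(W > t) = e^{−(μ−λ)t} = e^{−2.3208} = 0.098193

Final: 0.098193


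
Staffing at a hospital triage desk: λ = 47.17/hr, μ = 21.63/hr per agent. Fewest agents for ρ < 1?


Stability requires cμ > λ ⇔ c > λ/μ.
λ/μ = 47.17/21.63 = 2.1808
Minimum integer c = ⌊2.1808⌋ + 1 = 3
Check: 3·21.63 = 64.89 > 47.17, while 2·21.63 = 43.26 ≤ 47.17

Final: 3 servers


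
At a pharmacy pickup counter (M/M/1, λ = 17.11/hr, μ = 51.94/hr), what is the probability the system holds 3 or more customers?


ρ = 17.11/51.94 = 0.3294
P(N ≥ n) = ρ^n = 0.3294^3 = 0.035747

Final: 0.035747


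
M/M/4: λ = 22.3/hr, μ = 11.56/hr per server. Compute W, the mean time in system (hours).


a = 1.9291; ρ = 0.4823; P₀ = 0.140833
Lq = P₀·a^c·ρ/(c!(1−ρ)²) = 0.14620
Wq = Lq/λ = 0.14620/22.3 = 0.006556 hr
W = Wq + 1/μ = 0.006556 + 0.08651 = 0.09306 hr

Final: 0.09306 hr


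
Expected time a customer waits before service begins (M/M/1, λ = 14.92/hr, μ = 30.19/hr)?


ρ = 14.92/30.19 = 0.4942
Wq = ρ/(μ−λ) = 0.4942/(30.19 − 14.92) = 0.4942/15.27 = 0.03236 hr

Final: 0.03236 hr


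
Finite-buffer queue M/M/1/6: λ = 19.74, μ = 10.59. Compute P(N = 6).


ρ = λ/μ = 19.74/10.59 = 1.8640
P_K = (1−ρ)ρ^K/(1−ρ^(K+1)) = (-0.8640·41.947601)/(1 − 78.191279)
= -36.243678/-77.191279 = 0.469531

Final: 0.469531


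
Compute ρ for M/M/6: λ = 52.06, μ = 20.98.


ρ = λ/(cμ) = 52.06/(6·20.98) = 52.06/125.88 = 0.4136

Final: 0.4136


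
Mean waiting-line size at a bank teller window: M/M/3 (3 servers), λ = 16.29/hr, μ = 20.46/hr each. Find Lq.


a = λ/μ = 0.7962; ρ = a/3 = 0.2654
P₀ = 0.448903
Lq = P₀·a^c·ρ / (c!·(1−ρ)²) = 0.448903·0.50472·0.2654/(6·0.53964)
= 0.01857

Final: 0.01857


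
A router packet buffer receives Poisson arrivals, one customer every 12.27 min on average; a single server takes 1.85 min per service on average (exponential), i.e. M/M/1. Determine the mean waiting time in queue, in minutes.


λ = 60/12.27 = 4.8900 /hr
μ = 60/1.85 = 32.4324 /hr
ρ = λ/μ = 4.8900/32.4324 = 0.1508
Wq = ρ/(μ−λ) = 0.1508/(32.4324−4.8900) = 0.005474 hr
In minutes: 0.005474·60 = 0.3285 min

Final: 0.3285 min


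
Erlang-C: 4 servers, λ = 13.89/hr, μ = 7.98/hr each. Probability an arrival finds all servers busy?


a = λ/μ = 1.7406; ρ = a/4 = 0.4352
P₀ = 0.172074 (from M/M/c formula)
C(c,a) = [a^c/(c!(1−ρ))]·P₀ = [9.17904/(24·0.5648)]·0.172074
= 0.67710·0.172074 = 0.116511

Final: 0.116511


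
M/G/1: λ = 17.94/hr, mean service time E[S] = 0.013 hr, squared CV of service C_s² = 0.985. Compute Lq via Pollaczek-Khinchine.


ρ = λ·E[S] = 17.94·0.013 = 0.2332
Lq = ρ²(1+C_s²)/(2(1−ρ)) = 0.05439·(1+0.985)/(2·0.7668)
= 0.05439·1.9850/1.5336 = 0.07040

Final: 0.07040


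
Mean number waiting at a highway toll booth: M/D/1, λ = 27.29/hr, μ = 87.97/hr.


ρ = 27.29/87.97 = 0.3102
M/D/1: Lq = ρ²/(2(1−ρ)) = 0.09624/(2·0.6898) = 0.06976

Final: 0.06976


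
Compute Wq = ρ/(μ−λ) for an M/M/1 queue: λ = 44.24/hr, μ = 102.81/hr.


ρ = 44.24/102.81 = 0.4303
Wq = ρ/(μ−λ) = 0.4303/(102.81 − 44.24) = 0.4303/58.57 = 0.007347 hr

Final: 0.007347 hr


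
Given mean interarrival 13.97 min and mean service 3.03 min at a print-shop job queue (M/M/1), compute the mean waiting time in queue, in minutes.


λ = 60/13.97 = 4.2949 /hr
μ = 60/3.03 = 19.8020 /hr
ρ = λ/μ = 4.2949/19.8020 = 0.2169
Wq = ρ/(μ−λ) = 0.2169/(19.8020−4.2949) = 0.01399 hr
In minutes: 0.01399·60 = 0.8392 min

Final: 0.8392 min


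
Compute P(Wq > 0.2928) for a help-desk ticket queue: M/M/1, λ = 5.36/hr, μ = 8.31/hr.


ρ = 5.36/8.31 = 0.6450
P(Wq > t) = ρ·e^{−(μ−λ)t} = 0.6450·e^{−0.8638}
= 0.6450·0.421574 = 0.271918

Final: 0.271918


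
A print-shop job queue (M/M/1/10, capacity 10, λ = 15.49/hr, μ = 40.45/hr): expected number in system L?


ρ = 15.49/40.45 = 0.3829
L = ρ[1 − (K+1)ρ^K + Kρ^(K+1)] / [(1−ρ)(1−ρ^(K+1))]
Numerator: 0.3829·(1 − 11·0.00006782 + 10·0.00002597) = 0.382756
Denominator: (0.6171)·(0.999974) = 0.617042
L = 0.382756/0.617042 = 0.6203

Final: 0.6203


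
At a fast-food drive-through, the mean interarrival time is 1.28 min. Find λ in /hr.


λ = 1/(interarrival time) in consistent units.
1 hour = 60 min, so λ = 60/1.28 = 46.8750 per hour

Final: 46.8750 /hr


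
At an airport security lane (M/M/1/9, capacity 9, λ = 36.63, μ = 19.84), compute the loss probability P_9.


ρ = λ/μ = 36.63/19.84 = 1.8463
P_K = (1−ρ)ρ^K/(1−ρ^(K+1)) = (-0.8463·249.262679)/(1 − 460.206246)
= -210.943567/-459.206246 = 0.459366

Final: 0.459366


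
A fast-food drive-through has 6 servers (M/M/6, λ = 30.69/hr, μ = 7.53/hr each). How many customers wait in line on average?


a = λ/μ = 4.0757; ρ = a/6 = 0.6793
P₀ = 0.015294
Lq = P₀·a^c·ρ / (c!·(1−ρ)²) = 0.015294·4583.65027·0.6793/(720·0.10286)
= 0.64300

Final: 0.64300


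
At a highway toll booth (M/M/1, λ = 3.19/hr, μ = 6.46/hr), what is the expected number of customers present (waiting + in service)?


ρ = λ/μ = 3.19/6.46 = 0.4938
L = ρ/(1−ρ) = 0.4938/(1 − 0.4938) = 0.4938/0.5062 = 0.9755

Final: 0.9755


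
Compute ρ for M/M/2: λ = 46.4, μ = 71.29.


ρ = λ/(cμ) = 46.4/(2·71.29) = 46.4/142.58 = 0.3254

Final: 0.3254


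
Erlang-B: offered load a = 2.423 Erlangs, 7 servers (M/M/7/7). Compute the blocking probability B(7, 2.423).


B(c,a) = (a^c/c!) / Σ_{k=0}^{c} a^k/k!
a^7/7! = 0.097284
Σ terms (k=0..7): 1.00000 + 2.42300 + 2.93546 + 2.37088 + 1.43616 + 0.69596 + 0.28105 + 0.09728 = 11.239800
B = 0.097284/11.239800 = 0.008655

Final: 0.008655


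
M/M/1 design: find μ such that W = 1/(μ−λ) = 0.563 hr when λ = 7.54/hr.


W = 1/(μ−λ) ⇒ μ − λ = 1/W = 1/0.563 = 1.7762
μ = λ + 1/W = 7.54 + 1.7762 = 9.3162 per hr

Final: 9.3162 /hr
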